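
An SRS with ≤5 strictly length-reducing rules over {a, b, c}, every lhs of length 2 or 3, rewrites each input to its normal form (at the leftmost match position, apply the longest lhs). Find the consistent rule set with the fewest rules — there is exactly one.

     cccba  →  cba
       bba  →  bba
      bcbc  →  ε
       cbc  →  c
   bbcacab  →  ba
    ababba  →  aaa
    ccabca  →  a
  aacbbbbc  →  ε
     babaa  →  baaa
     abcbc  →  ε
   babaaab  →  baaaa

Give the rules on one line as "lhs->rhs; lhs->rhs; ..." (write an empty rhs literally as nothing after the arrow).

ab->a; ac->; bc->; cc->

  | cccba => cba
  | bba
  | bcbc => bc => ε
  | cbc => c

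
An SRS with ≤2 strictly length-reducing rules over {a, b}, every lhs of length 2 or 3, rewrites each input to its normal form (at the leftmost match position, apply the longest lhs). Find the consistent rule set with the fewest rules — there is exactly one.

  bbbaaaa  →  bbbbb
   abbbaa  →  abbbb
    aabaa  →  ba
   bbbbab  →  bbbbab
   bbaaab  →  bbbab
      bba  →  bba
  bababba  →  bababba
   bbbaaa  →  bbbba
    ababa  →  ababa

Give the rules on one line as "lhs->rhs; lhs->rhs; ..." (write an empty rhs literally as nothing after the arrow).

  | bbbaaaa => bbbbaa => bbbbb
  | abbbaa => abbbb
  | aabaa => aaa => ba
  | bbbbab

aa->b; aab->a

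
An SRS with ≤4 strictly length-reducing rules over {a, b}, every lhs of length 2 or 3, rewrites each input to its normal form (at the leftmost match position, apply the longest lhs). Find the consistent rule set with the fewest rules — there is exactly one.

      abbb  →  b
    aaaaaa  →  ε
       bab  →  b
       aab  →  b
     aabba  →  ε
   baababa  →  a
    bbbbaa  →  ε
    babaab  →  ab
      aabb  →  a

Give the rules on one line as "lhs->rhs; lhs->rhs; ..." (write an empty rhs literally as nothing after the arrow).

  | abbb => aab => b
  | aaaaaa => aaaa => aa => ε
  | bab => b
  | aab => b

aa->; ba->; bb->a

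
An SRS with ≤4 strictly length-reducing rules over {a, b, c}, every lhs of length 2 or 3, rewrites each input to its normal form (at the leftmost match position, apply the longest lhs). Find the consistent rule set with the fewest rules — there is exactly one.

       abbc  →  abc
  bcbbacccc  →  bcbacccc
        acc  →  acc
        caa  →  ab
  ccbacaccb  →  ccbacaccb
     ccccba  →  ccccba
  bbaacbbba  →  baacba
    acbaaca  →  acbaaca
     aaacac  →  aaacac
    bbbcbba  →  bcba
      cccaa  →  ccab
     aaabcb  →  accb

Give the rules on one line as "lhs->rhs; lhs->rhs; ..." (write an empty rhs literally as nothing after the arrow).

aab->c; bb->b; caa->ab

  | abbc => abc
  | bcbbacccc => bcbacccc
  | acc
  | caa => ab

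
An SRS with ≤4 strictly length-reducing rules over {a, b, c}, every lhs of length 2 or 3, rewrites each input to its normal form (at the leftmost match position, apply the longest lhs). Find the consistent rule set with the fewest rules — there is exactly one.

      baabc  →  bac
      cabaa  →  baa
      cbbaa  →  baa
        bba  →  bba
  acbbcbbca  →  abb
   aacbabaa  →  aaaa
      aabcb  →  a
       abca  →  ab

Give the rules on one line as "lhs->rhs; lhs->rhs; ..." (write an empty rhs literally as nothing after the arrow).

  | baabc => bac
  | cabaa => baa
  | cbbaa => baa
  | bba

aab->a; ca->; cb->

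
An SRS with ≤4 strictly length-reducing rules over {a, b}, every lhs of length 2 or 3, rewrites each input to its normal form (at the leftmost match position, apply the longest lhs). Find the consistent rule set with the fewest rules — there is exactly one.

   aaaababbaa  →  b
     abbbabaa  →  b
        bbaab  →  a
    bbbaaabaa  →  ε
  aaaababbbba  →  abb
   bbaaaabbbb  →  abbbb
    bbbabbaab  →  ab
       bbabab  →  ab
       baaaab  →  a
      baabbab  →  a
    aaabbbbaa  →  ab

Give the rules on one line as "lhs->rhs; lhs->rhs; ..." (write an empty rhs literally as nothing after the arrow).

aa->b; aab->ab; ba->; bab->a

  | aaaababbaa => baababbaa => ababbaa => aabaa => abaa => aa => b
  | abbbabaa => abbaaa => abaa => aa => b
  | bbaab => bab => a
  | bbbaaabaa => bbaabaa => babaa => aaa => ba => ε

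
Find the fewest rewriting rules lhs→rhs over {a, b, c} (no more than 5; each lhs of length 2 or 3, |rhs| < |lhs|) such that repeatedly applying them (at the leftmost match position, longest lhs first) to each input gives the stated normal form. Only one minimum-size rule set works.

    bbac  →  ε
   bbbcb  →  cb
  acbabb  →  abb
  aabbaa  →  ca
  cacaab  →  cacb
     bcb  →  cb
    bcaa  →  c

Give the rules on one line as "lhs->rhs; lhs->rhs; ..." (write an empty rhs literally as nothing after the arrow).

  | bbac => bcc => cc => ε
  | bbbcb => bbcb => bcb => cb
  | acbabb => accbb => abb
  | aabbaa => bbaa => bca => ca

aa->; ba->c; bc->c; cc->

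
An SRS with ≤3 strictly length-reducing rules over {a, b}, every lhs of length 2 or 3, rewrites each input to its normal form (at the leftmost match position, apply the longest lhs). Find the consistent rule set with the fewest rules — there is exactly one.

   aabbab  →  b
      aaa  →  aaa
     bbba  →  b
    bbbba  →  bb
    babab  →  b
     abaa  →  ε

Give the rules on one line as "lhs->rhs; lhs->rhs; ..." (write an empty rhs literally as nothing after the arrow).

  | aabbab => abbab => bbab => b
  | aaa
  | bbba => b
  | bbbba => bb

ab->b; baa->; bba->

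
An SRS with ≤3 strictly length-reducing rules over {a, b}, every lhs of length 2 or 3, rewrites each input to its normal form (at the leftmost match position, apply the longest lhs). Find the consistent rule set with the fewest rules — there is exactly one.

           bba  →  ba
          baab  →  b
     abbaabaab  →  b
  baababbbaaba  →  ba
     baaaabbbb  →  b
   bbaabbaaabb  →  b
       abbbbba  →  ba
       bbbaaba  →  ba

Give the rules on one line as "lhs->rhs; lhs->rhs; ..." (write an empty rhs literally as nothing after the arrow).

ab->b; bb->b

  | bba => ba
  | baab => bab => bb => b
  | abbaabaab => bbaabaab => baabaab => babaab => bbaab => baab => bab => bb => b
  | baababbbaaba => bababbbaaba => bbabbbaaba => babbbaaba => bbbbaaba => bbbaaba => bbaaba => baaba => baba => bba => ba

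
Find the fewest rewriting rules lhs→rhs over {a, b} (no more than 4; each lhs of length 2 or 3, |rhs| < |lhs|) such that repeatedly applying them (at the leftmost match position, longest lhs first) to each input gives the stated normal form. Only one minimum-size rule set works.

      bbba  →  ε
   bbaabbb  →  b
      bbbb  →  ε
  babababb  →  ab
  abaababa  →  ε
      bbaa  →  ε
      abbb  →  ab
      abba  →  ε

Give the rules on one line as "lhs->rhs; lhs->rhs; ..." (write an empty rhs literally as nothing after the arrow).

  | bbba => ba => ε
  | bbaabbb => aabbb => bbb => b
  | bbbb => bb => ε
  | babababb => aababb => babb => ab

aa->; ba->; bab->a; bb->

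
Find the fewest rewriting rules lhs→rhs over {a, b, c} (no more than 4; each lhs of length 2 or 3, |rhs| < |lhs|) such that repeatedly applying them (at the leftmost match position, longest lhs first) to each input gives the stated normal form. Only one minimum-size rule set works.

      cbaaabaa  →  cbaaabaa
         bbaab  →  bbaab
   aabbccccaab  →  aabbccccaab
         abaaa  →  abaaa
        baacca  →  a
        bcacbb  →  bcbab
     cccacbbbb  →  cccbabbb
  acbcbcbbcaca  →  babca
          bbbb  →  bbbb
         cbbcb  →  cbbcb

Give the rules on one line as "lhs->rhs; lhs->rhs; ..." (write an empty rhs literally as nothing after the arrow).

  | cbaaabaa
  | bbaab
  | aabbccccaab
  | abaaa

ac->; acb->ba; bac->ac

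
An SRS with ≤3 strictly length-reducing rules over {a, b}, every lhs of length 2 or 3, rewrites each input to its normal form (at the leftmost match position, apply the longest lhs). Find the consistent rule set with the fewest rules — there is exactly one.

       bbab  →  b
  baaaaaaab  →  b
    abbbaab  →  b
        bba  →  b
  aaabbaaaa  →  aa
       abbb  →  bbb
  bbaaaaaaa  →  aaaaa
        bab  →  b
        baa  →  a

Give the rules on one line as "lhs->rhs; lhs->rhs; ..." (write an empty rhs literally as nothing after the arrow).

  | bbab => bab => ab => b
  | baaaaaaab => aaaaaab => aaaaab => aaaab => aaab => aab => ab => b
  | abbbaab => bbbaab => bbab => bab => ab => b
  | bba => b

ab->b; ba->; bab->ab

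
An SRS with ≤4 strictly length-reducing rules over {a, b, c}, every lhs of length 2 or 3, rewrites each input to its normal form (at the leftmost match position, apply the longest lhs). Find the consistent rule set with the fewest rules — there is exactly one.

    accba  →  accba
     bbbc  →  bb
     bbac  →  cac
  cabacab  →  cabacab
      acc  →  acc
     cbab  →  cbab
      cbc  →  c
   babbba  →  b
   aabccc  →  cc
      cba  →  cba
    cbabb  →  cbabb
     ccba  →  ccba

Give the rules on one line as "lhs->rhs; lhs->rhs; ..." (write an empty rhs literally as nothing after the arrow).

aa->; bba->ca; bc->

  | accba
  | bbbc => bb
  | bbac => cac
  | cabacab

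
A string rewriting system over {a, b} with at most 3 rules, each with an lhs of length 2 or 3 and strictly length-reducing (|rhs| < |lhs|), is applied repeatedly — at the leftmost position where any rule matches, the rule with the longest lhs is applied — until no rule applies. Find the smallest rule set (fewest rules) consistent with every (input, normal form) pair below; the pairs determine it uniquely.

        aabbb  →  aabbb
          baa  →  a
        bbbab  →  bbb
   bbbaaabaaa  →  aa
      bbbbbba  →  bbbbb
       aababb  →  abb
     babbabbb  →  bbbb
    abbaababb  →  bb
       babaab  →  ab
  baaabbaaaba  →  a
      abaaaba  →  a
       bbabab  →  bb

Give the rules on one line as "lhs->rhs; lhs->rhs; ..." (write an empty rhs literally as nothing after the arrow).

aba->; ba->

  | aabbb
  | baa => a
  | bbbab => bbb
  | bbbaaabaaa => bbaabaaa => babaaa => baaa => aa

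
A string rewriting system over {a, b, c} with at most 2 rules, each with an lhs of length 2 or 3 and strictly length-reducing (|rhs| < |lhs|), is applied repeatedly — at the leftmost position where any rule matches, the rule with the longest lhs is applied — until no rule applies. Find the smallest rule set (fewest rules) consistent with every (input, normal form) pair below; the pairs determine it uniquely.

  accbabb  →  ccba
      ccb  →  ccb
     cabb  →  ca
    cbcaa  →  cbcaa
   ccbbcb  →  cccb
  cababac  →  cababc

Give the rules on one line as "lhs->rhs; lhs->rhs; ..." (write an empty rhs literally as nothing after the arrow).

ac->c; bb->

  | accbabb => ccbabb => ccba
  | ccb
  | cabb => ca
  | cbcaa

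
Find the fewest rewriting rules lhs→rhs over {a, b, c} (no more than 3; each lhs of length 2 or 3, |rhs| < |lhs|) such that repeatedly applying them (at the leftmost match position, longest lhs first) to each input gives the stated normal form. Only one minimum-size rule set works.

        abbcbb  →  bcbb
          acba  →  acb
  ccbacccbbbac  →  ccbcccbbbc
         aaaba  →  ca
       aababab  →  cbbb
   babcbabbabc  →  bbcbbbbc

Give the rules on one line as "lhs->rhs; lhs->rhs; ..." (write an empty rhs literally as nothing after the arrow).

  | abbcbb => bcbb
  | acba => acb
  | ccbacccbbbac => ccbcccbbbac => ccbcccbbbc
  | aaaba => caba => ca

aa->c; ab->; ba->b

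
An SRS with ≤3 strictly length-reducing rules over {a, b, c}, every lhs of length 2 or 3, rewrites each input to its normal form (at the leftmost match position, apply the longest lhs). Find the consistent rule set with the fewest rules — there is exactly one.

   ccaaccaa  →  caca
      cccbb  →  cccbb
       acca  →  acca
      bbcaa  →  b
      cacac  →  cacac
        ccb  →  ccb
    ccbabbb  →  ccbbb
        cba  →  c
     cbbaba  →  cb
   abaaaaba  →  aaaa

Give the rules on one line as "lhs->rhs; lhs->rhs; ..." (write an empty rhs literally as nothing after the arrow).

ba->; caa->a

  | ccaaccaa => caccaa => caca
  | cccbb
  | acca
  | bbcaa => bba => b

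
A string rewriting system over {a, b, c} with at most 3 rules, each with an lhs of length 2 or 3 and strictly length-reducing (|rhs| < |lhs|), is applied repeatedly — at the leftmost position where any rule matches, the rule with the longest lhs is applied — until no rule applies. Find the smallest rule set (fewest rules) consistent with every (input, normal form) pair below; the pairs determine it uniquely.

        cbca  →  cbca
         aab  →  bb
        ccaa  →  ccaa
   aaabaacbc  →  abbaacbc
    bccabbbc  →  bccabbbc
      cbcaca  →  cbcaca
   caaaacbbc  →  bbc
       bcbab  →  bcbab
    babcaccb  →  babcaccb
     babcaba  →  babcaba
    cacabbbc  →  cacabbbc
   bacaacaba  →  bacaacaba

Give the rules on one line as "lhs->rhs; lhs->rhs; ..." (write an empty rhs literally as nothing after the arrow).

aab->bb; cbb->b

  | cbca
  | aab => bb
  | ccaa
  | aaabaacbc => abbaacbc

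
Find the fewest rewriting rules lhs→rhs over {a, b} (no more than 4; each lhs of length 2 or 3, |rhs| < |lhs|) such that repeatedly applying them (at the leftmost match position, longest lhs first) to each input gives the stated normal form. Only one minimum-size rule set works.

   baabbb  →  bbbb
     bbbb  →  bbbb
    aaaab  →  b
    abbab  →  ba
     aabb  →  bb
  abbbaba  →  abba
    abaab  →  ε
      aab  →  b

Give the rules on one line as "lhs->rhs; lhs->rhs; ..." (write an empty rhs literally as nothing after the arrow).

aa->; aba->b; bab->aa

  | baabbb => bbbb
  | bbbb
  | aaaab => aab => b
  | abbab => abaa => ba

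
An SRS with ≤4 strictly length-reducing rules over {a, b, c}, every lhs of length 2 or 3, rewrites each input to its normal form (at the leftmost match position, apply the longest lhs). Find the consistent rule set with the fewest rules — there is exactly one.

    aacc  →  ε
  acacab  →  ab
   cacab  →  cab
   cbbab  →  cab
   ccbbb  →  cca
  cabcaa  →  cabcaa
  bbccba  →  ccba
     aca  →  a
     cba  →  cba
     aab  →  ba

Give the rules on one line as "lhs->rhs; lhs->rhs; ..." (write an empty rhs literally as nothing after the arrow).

  | aacc => ac => ε
  | acacab => acab => ab
  | cacab => cab
  | cbbab => cab

aab->ba; ac->; bb->; bbb->a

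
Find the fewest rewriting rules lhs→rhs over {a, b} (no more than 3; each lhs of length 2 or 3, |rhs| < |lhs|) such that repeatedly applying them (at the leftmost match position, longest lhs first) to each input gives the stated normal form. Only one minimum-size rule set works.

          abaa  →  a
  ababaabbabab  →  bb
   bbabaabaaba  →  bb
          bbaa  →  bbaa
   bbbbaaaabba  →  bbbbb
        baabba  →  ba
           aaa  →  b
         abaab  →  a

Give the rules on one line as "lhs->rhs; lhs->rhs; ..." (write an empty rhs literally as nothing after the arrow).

  | abaa => a
  | ababaabbabab => baabbabab => baababab => babab => bb
  | bbabaabaaba => bbabaaba => bbaba => bb
  | bbaa

aaa->b; ab->a; aba->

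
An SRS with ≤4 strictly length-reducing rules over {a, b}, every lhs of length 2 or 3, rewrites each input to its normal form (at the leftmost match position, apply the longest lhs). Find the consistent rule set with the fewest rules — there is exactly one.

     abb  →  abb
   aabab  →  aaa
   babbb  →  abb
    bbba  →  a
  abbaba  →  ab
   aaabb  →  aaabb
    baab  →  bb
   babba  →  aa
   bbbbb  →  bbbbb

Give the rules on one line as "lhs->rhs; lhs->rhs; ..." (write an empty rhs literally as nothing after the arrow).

ba->a; baa->b; bab->a

  | abb
  | aabab => aaa
  | babbb => abb
  | bbba => bba => ba => a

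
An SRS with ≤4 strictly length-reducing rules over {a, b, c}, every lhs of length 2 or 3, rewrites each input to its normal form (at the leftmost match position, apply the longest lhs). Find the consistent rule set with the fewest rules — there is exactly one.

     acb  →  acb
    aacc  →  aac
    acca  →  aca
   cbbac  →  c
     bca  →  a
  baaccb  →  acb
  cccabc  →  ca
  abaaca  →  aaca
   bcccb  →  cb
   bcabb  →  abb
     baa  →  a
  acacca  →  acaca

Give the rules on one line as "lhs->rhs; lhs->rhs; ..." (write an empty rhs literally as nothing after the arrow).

  | acb
  | aacc => aac
  | acca => aca
  | cbbac => cbc => c

ba->; bc->; cc->c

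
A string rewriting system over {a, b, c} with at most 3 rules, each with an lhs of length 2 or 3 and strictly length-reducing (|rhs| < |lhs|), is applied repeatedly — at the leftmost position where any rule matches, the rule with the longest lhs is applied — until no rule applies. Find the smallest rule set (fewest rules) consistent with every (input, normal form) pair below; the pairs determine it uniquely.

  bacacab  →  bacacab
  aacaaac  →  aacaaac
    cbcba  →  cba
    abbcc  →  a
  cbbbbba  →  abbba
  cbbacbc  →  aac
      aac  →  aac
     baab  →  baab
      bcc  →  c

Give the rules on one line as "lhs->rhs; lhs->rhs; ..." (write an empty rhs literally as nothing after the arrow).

  | bacacab
  | aacaaac
  | cbcba => cba
  | abbcc => abc => a

bc->; cbb->a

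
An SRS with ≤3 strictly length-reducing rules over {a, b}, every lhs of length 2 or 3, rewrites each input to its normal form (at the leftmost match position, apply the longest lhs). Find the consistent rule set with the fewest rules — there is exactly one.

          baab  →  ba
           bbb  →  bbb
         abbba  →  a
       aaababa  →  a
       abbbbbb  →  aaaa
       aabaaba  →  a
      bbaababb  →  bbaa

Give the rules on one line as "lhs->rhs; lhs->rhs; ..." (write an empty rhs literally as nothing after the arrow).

ab->; aba->; abb->aa

  | baab => ba
  | bbb
  | abbba => aaba => a
  | aaababa => aaba => a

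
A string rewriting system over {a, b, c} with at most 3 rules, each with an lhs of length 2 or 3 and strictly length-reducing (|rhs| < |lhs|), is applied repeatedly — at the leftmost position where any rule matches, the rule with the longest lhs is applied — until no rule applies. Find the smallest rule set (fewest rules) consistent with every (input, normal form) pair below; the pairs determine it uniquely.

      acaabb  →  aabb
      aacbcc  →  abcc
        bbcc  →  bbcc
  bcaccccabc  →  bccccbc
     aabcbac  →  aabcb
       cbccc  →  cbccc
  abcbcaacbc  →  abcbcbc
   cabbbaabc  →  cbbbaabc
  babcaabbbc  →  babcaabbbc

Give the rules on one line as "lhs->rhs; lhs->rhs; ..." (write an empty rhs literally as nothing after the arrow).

  | acaabb => aabb
  | aacbcc => abcc
  | bbcc
  | bcaccccabc => bccccabc => bccccbc

ac->; cab->cb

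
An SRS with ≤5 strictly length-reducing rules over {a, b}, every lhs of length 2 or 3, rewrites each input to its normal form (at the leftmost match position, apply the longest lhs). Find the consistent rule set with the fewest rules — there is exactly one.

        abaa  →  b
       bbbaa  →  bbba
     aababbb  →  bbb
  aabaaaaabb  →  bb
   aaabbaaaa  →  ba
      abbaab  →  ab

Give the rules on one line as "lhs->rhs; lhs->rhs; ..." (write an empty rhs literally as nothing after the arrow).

  | abaa => aa => b
  | bbbaa => bbba
  | aababbb => bbabbb => bbb
  | aabaaaaabb => bbaaaaabb => bbaaaabb => bbaaabb => bbaabb => bbabb => bb

aa->b; aba->a; baa->ba; bab->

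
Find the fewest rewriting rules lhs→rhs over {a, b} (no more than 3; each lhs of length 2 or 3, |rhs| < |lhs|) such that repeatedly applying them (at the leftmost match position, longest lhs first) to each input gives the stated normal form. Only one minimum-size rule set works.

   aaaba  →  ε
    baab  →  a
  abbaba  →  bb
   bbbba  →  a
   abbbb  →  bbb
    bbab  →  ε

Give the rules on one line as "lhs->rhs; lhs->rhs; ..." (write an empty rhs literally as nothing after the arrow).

  | aaaba => aabb => ab => ε
  | baab => aab => a
  | abbaba => baba => aba => bb
  | bbbba => bbba => bba => ba => a

ab->; aba->bb; ba->a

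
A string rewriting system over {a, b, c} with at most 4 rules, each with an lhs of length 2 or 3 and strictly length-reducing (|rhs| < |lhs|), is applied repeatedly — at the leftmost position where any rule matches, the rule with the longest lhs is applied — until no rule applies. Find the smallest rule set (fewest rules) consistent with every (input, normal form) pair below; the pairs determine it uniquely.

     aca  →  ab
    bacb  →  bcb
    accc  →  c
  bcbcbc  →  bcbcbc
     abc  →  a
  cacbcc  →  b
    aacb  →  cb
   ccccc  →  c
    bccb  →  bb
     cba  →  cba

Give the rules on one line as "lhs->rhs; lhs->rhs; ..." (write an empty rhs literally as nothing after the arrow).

abc->a; ac->c; aca->ab; cc->

  | aca => ab
  | bacb => bcb
  | accc => ccc => c
  | bcbcbc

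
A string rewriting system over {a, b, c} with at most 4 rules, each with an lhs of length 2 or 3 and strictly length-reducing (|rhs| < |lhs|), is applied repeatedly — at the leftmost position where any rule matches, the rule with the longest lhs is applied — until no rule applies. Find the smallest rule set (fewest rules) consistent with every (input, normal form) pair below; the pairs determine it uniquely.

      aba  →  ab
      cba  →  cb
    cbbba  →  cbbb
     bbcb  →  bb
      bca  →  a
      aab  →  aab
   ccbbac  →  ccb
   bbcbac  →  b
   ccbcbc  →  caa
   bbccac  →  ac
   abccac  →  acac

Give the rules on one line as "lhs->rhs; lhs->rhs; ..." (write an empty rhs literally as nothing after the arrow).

ba->b; bc->; cbc->aa

  | aba => ab
  | cba => cb
  | cbbba => cbbb
  | bbcb => bb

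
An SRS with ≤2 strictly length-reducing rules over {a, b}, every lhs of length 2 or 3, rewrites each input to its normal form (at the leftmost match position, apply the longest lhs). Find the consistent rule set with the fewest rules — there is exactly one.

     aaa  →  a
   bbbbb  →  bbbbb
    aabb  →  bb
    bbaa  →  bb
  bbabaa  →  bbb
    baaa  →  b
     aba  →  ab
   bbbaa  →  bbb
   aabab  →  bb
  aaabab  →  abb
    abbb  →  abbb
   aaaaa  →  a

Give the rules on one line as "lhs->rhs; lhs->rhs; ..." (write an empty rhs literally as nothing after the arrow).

  | aaa => a
  | bbbbb
  | aabb => bb
  | bbaa => bba => bb

aa->; ba->b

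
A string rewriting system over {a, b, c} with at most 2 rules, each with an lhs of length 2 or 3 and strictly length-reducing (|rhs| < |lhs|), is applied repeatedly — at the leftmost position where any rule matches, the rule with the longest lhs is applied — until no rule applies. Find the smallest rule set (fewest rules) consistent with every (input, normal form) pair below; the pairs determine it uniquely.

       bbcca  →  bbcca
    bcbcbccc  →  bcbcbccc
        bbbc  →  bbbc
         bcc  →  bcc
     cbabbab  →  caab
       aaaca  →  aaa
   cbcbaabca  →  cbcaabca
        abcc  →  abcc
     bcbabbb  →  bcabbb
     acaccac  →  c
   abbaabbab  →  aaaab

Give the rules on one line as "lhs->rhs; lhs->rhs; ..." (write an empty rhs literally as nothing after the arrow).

  | bbcca
  | bcbcbccc
  | bbbc
  | bcc

ac->; ba->a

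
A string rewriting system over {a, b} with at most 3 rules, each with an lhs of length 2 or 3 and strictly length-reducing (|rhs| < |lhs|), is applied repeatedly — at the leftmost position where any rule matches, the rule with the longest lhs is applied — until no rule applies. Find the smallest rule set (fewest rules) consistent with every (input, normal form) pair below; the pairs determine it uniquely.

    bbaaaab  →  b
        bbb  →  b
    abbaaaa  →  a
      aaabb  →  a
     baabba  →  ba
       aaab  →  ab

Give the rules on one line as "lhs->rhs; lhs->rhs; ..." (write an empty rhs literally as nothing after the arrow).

aa->; bb->

  | bbaaaab => aaaab => aab => b
  | bbb => b
  | abbaaaa => aaaaa => aaa => a
  | aaabb => abb => a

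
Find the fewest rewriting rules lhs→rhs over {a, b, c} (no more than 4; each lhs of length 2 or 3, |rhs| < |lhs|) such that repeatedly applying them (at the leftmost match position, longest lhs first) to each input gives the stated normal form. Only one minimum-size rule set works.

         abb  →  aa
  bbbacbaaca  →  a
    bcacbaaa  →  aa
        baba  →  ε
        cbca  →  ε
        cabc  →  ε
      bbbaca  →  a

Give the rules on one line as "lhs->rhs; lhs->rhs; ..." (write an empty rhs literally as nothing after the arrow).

  | abb => aa
  | bbbacbaaca => abacbaaca => acbaaca => acaca => aca => a
  | bcacbaaa => acbaaa => acaa => aa
  | baba => ba => ε

ba->; bb->a; bc->; ca->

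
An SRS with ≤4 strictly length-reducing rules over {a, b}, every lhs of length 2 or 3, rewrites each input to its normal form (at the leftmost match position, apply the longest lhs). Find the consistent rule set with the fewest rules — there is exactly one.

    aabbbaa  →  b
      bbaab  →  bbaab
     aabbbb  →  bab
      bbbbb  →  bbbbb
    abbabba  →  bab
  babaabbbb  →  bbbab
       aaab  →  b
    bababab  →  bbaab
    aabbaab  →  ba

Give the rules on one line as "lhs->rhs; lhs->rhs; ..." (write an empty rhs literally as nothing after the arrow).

aaa->; aba->ab; abb->ba

  | aabbbaa => ababaa => abbaa => baaa => b
  | bbaab
  | aabbbb => ababb => abbb => bab
  | bbbbb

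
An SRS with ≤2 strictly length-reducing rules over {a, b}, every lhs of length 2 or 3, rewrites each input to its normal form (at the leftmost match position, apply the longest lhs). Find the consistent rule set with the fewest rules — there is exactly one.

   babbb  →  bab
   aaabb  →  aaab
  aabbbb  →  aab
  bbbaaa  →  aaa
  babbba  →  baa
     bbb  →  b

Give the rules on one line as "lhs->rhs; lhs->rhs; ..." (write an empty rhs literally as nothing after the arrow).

  | babbb => babb => bab
  | aaabb => aaab
  | aabbbb => aabbb => aabb => aab
  | bbbaaa => bbaaa => aaa

bb->b; bba->a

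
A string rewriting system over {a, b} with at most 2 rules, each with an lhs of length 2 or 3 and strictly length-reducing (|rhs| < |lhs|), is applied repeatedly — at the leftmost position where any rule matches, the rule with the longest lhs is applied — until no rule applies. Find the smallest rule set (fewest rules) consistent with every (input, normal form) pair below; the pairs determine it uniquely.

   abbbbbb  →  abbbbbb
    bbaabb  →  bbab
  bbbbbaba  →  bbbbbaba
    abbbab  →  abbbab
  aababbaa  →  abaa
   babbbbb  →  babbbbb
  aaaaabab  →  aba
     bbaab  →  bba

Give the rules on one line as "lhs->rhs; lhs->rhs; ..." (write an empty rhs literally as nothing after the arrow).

aaa->ab; aab->a

  | abbbbbb
  | bbaabb => bbab
  | bbbbbaba
  | abbbab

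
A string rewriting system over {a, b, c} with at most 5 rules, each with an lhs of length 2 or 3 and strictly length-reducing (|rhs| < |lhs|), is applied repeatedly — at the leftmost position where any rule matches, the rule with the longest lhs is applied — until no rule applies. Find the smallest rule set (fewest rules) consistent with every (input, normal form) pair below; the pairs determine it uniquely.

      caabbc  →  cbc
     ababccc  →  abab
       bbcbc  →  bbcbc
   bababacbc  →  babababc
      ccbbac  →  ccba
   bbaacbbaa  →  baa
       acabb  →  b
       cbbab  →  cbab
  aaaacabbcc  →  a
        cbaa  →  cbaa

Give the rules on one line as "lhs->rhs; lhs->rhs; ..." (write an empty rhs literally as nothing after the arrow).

  | caabbc => cbc
  | ababccc => abab
  | bbcbc
  | bababacbc => babababc

aab->; ac->a; bba->ba; ccc->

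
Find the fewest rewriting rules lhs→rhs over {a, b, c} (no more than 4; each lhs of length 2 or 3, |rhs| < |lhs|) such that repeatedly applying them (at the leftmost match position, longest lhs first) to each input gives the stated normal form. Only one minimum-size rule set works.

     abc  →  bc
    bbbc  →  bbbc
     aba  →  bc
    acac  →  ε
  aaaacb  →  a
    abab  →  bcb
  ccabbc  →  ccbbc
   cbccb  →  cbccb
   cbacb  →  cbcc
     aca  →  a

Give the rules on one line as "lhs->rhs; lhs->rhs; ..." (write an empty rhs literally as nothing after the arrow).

  | abc => bc
  | bbbc
  | aba => bc
  | acac => ac => ε

ab->b; aba->bc; ac->; acb->cc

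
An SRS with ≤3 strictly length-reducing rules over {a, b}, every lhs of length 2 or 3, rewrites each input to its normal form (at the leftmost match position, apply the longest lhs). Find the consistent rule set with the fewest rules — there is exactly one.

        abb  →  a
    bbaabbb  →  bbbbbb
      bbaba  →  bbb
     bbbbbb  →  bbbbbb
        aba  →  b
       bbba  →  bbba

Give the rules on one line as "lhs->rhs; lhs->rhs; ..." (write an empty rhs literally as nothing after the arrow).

  | abb => ab => a
  | bbaabbb => bbbbbb
  | bbaba => bbaa => bbb
  | bbbbbb

aa->b; ab->a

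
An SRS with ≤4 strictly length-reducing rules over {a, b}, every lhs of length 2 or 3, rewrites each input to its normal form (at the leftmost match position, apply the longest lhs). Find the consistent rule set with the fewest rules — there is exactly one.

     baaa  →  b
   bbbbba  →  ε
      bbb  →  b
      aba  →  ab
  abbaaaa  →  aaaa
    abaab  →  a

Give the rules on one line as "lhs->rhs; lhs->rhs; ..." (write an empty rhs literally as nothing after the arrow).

  | baaa => baa => ba => b
  | bbbbba => bbbba => bbba => bba => ε
  | bbb => bb => b
  | aba => ab

ba->b; bab->; bb->b; bba->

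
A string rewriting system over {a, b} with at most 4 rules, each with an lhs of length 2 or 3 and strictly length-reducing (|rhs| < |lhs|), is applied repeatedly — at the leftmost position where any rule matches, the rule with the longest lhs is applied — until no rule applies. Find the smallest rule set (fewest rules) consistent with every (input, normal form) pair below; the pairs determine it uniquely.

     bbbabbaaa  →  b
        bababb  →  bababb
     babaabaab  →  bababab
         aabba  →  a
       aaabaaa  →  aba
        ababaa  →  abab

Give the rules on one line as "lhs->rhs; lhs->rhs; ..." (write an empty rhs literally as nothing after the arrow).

  | bbbabbaaa => bbbaaa => baa => b
  | bababb
  | babaabaab => bababaab => bababab
  | aabba => abba => a

aa->; aab->ab; bba->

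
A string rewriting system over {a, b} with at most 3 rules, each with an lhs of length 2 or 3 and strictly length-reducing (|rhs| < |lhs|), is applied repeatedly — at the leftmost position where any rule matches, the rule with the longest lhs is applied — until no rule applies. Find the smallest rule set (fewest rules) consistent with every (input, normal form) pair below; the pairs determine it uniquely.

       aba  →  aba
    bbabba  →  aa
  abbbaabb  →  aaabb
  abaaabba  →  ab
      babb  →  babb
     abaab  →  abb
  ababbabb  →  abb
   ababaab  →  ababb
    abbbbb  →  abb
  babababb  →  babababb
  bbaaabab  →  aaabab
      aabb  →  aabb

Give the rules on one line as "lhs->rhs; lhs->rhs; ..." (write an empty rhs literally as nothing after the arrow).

baa->b; bba->a; bbb->bb

  | aba
  | bbabba => abba => aa
  | abbbaabb => abbaabb => aaabb
  | abaaabba => ababba => abaa => ab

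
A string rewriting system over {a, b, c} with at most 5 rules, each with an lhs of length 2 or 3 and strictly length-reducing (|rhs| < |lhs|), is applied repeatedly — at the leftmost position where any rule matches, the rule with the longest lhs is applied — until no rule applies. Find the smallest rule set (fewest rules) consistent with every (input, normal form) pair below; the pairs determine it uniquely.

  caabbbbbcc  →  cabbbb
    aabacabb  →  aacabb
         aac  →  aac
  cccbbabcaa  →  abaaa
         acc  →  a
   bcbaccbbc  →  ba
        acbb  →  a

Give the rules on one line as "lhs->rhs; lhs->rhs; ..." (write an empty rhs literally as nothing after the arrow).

aab->a; abc->a; cb->a; cc->

  | caabbbbbcc => cabbbbcc => cabbbb
  | aabacabb => aacabb
  | aac
  | cccbbabcaa => cbbabcaa => ababcaa => abaaa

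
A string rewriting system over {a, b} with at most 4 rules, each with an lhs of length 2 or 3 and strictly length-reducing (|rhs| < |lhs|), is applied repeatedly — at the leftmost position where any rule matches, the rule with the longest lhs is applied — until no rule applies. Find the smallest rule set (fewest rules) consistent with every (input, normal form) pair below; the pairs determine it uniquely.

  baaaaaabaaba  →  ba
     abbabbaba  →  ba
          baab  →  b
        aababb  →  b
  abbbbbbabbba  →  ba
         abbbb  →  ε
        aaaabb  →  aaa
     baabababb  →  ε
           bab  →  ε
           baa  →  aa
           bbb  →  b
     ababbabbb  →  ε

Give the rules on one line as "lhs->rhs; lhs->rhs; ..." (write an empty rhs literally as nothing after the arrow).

  | baaaaaabaaba => aaaaaabaaba => aaaaabaaba => aaaabaaba => aaabaaba => aabaaba => abaaba => baaba => aaba => aba => ba
  | abbabbaba => abbaba => aba => ba
  | baab => aab => ab => b
  | aababb => ababb => babb => b

ab->b; abb->; baa->aa; bb->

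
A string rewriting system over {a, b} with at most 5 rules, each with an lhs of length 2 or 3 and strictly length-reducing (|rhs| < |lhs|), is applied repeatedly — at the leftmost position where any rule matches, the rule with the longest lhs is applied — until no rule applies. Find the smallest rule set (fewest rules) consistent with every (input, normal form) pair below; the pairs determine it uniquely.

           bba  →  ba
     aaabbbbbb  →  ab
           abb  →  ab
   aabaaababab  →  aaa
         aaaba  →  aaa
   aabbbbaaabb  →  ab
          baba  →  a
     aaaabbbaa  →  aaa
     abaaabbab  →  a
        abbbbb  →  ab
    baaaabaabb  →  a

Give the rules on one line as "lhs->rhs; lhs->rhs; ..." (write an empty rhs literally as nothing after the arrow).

aab->a; baa->; bab->; bb->b

  | bba => ba
  | aaabbbbbb => aabbbbb => abbbb => abbb => abb => ab
  | abb => ab
  | aabaaababab => aaaababab => aaaabab => aaaab => aaa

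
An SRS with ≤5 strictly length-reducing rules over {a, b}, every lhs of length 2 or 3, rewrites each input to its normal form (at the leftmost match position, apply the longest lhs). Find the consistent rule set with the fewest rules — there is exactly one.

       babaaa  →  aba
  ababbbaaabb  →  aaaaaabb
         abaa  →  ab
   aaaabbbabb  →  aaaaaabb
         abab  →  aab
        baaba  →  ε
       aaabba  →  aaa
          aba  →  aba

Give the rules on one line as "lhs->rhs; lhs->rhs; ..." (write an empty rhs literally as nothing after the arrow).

baa->b; bab->ab; bba->; bbb->a

  | babaaa => abaaa => aba
  | ababbbaaabb => aabbbaaabb => aaaaaabb
  | abaa => ab
  | aaaabbbabb => aaaaaabb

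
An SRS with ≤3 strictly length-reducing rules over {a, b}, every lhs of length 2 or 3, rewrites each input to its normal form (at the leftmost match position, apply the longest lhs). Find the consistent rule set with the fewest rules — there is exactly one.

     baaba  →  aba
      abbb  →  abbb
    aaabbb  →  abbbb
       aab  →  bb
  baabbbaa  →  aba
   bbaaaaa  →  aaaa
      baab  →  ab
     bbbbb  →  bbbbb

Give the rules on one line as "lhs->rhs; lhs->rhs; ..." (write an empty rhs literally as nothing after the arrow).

aab->bb; baa->a; bba->

  | baaba => aba
  | abbb
  | aaabbb => abbbb
  | aab => bb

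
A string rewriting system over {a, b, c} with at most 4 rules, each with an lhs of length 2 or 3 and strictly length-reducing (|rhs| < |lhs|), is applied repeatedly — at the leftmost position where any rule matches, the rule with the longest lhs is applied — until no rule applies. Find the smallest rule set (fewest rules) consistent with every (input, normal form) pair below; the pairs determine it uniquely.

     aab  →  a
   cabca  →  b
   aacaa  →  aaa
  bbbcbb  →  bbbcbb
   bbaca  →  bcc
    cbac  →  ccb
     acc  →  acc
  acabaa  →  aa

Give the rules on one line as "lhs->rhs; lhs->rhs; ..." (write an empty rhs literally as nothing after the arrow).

  | aab => a
  | cabca => bca => b
  | aacaa => aaa
  | bbbcbb

ab->; ba->c; bac->cb; ca->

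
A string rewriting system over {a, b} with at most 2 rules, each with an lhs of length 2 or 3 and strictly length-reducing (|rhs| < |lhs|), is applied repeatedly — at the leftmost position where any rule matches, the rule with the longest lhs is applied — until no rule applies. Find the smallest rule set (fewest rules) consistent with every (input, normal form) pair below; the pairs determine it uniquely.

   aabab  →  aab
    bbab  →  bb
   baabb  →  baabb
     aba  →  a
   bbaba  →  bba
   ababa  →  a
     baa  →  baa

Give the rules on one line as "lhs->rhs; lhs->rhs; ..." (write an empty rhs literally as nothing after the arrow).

aba->a; bab->b

  | aabab => aab
  | bbab => bb
  | baabb
  | aba => a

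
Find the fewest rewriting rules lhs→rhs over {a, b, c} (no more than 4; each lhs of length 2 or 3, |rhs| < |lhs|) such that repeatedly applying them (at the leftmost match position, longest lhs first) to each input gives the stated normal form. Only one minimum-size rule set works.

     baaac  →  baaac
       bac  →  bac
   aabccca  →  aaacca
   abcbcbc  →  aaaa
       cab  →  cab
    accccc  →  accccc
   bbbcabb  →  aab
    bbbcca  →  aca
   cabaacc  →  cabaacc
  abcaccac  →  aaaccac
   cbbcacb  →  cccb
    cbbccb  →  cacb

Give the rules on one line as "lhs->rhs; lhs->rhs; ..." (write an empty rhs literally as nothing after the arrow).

  | baaac
  | bac
  | aabccca => aaacca
  | abcbcbc => aabcbc => aaabc => aaaa

bb->b; bc->a; caa->cc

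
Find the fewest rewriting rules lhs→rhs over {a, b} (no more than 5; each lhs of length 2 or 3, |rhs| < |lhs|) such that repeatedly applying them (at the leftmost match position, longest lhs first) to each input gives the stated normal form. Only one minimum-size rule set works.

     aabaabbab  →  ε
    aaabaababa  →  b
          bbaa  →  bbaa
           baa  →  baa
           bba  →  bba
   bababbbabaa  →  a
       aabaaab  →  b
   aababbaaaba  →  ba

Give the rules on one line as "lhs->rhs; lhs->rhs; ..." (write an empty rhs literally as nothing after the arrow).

ab->; aba->b; abb->; bbb->

  | aabaabbab => ababbab => bbbab => ab => ε
  | aaabaababa => aabababa => abbaba => aba => b
  | bbaa
  | baa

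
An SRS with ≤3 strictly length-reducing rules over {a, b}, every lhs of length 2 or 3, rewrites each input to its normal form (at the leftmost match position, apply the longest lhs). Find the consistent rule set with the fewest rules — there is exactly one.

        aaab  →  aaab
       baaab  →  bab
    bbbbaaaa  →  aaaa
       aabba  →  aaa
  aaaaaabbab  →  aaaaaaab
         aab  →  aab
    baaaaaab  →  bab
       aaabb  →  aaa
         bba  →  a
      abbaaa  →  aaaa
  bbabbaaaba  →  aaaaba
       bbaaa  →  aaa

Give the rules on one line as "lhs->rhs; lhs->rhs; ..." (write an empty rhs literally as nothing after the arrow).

baa->ba; bb->

  | aaab
  | baaab => baab => bab
  | bbbbaaaa => bbaaaa => aaaa
  | aabba => aaa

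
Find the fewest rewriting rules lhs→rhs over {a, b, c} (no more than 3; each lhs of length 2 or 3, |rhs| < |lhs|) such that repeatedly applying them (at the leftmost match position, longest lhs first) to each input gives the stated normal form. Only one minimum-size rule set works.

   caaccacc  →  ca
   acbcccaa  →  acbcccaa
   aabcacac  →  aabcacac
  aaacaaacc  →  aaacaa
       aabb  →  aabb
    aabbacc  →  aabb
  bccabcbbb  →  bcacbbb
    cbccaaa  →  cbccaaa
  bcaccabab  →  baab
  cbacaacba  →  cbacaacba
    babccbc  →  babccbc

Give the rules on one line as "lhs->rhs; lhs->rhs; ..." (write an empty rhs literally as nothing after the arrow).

  | caaccacc => caacc => ca
  | acbcccaa
  | aabcacac
  | aaacaaacc => aaacaa

acc->; cab->a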